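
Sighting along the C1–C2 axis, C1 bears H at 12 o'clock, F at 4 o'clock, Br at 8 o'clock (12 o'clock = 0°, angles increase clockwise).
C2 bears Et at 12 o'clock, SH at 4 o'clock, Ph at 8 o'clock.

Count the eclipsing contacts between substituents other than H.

Non-H eclipsing pairs: F(120°)/SH(120°); Br(240°)/Ph(240°) — 2 interactions.

2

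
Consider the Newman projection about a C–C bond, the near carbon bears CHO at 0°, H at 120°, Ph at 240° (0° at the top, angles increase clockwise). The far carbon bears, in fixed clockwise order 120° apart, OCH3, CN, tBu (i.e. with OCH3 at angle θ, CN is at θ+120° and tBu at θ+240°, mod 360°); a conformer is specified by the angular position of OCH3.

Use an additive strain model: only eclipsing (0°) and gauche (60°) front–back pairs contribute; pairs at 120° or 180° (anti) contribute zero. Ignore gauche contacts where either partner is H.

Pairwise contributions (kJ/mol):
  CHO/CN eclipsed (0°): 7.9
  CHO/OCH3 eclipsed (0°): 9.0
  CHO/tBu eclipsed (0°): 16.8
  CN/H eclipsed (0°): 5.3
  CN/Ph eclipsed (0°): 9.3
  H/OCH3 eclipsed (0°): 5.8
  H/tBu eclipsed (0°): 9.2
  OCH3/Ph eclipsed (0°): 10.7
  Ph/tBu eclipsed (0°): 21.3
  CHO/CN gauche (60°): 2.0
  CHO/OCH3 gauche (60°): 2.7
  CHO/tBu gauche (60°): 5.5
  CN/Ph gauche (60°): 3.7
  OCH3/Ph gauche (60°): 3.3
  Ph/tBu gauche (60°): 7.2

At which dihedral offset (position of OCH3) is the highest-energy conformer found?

OCH3 at 0° (eclipsed): CHO–OCH3 eclipsed, H–CN eclipsed, Ph–tBu eclipsed; 9.0 + 5.3 + 21.3 = 35.6 kJ/mol.
OCH3 at 60° (staggered): CHO–OCH3 gauche, CHO–tBu gauche, Ph–CN gauche, Ph–tBu gauche; 2.7 + 5.5 + 3.7 + 7.2 = 19.1 kJ/mol.
OCH3 at 120° (eclipsed): CHO–tBu eclipsed, H–OCH3 eclipsed, Ph–CN eclipsed; 16.8 + 5.8 + 9.3 = 31.9 kJ/mol.
OCH3 at 180° (staggered): CHO–CN gauche, CHO–tBu gauche, Ph–OCH3 gauche, Ph–CN gauche; 2.0 + 5.5 + 3.3 + 3.7 = 14.5 kJ/mol.
OCH3 at 240° (eclipsed): CHO–CN eclipsed, H–tBu eclipsed, Ph–OCH3 eclipsed; 7.9 + 9.2 + 10.7 = 27.8 kJ/mol.
OCH3 at 300° (staggered): CHO–OCH3 gauche, CHO–CN gauche, Ph–OCH3 gauche, Ph–tBu gauche; 2.7 + 2.0 + 3.3 + 7.2 = 15.2 kJ/mol.
The maximum (35.6 kJ/mol) occurs with OCH3 at 0°.

0°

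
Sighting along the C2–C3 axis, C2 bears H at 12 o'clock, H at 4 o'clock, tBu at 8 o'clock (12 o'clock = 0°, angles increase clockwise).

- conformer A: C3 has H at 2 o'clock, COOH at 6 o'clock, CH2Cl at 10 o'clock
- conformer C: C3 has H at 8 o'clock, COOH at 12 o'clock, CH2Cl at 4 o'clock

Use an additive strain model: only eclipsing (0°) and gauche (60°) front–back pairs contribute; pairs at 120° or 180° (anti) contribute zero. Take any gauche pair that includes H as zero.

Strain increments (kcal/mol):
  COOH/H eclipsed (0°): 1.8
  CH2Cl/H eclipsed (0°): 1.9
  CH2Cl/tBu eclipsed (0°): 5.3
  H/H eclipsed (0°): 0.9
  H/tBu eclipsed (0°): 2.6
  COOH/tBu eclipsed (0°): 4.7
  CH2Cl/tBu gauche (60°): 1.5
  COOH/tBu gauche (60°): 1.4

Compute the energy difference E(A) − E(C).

A (staggered): tBu–COOH gauche, tBu–CH2Cl gauche; 1.4 + 1.5 = 2.9 kcal/mol.
C (eclipsed): H–COOH eclipsed, H–CH2Cl eclipsed, tBu–H eclipsed; 1.8 + 1.9 + 2.6 = 6.3 kcal/mol.
E(A) − E(C) = 2.9 − 6.3 = -3.4 kcal/mol.

-3.4 kcal/mol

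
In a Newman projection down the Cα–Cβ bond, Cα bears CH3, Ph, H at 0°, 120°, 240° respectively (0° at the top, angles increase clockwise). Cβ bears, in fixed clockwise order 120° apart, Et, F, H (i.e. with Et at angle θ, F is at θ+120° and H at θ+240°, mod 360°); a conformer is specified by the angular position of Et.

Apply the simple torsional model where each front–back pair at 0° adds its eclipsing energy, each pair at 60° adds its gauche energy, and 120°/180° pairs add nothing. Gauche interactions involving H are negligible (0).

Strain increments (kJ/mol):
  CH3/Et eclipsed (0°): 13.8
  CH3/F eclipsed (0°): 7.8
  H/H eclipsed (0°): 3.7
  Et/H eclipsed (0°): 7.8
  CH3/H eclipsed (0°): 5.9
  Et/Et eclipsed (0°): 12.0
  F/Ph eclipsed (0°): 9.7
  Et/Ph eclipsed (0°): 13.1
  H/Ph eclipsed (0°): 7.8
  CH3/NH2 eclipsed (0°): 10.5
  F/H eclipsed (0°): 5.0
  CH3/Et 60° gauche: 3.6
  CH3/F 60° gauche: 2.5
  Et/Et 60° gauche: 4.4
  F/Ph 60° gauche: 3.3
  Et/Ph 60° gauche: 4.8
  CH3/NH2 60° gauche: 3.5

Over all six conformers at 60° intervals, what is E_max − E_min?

Et at 0° (eclipsed): CH3(0°)/Et(0°) eclipsed 13.8; Ph(120°)/F(120°) eclipsed 9.7; H(240°)/H(240°) eclipsed 3.7 → 27.2 kJ/mol.
Et at 60° (staggered): CH3(0°)/Et(60°) gauche 3.6; Ph(120°)/Et(60°) gauche 4.8; Ph(120°)/F(180°) gauche 3.3 → 11.7 kJ/mol.
Et at 120° (eclipsed): CH3(0°)/H(0°) eclipsed 5.9; Ph(120°)/Et(120°) eclipsed 13.1; H(240°)/F(240°) eclipsed 5.0 → 24.0 kJ/mol.
Et at 180° (staggered): CH3(0°)/F(300°) gauche 2.5; Ph(120°)/Et(180°) gauche 4.8 → 7.3 kJ/mol.
Et at 240° (eclipsed): CH3(0°)/F(0°) eclipsed 7.8; Ph(120°)/H(120°) eclipsed 7.8; H(240°)/Et(240°) eclipsed 7.8 → 23.4 kJ/mol.
Et at 300° (staggered): CH3(0°)/Et(300°) gauche 3.6; CH3(0°)/F(60°) gauche 2.5; Ph(120°)/F(60°) gauche 3.3 → 9.4 kJ/mol.
Max at 0° (27.2 kJ/mol), min at 180° (7.3 kJ/mol); barrier = 19.9 kJ/mol.

19.9 kJ/mol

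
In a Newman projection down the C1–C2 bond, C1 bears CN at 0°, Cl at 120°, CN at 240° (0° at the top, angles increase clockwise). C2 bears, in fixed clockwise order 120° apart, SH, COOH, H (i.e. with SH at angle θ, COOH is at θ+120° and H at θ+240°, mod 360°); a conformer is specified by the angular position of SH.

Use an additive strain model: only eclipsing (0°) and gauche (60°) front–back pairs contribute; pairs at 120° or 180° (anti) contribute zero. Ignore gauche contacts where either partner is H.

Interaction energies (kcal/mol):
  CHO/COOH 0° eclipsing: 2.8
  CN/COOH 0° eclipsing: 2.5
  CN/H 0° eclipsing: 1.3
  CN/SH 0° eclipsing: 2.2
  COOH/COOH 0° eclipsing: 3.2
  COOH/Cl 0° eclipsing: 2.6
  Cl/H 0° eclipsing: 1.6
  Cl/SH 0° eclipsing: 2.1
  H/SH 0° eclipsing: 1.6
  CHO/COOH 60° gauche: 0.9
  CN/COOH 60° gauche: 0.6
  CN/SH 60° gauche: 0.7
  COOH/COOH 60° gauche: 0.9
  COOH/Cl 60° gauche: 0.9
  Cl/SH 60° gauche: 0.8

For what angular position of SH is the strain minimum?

SH at 0° (eclipsed): CN(0°)/SH(0°) eclipsed 2.2; Cl(120°)/COOH(120°) eclipsed 2.6; CN(240°)/H(240°) eclipsed 1.3 → 6.1 kcal/mol.
SH at 60° (staggered): CN(0°)/SH(60°) gauche 0.7; Cl(120°)/SH(60°) gauche 0.8; Cl(120°)/COOH(180°) gauche 0.9; CN(240°)/COOH(180°) gauche 0.6 → 3.0 kcal/mol.
SH at 120° (eclipsed): CN(0°)/H(0°) eclipsed 1.3; Cl(120°)/SH(120°) eclipsed 2.1; CN(240°)/COOH(240°) eclipsed 2.5 → 5.9 kcal/mol.
SH at 180° (staggered): CN(0°)/COOH(300°) gauche 0.6; Cl(120°)/SH(180°) gauche 0.8; CN(240°)/SH(180°) gauche 0.7; CN(240°)/COOH(300°) gauche 0.6 → 2.7 kcal/mol.
SH at 240° (eclipsed): CN(0°)/COOH(0°) eclipsed 2.5; Cl(120°)/H(120°) eclipsed 1.6; CN(240°)/SH(240°) eclipsed 2.2 → 6.3 kcal/mol.
SH at 300° (staggered): CN(0°)/SH(300°) gauche 0.7; CN(0°)/COOH(60°) gauche 0.6; Cl(120°)/COOH(60°) gauche 0.9; CN(240°)/SH(300°) gauche 0.7 → 2.9 kcal/mol.
The minimum (2.7 kcal/mol) occurs with SH at 180°.

180°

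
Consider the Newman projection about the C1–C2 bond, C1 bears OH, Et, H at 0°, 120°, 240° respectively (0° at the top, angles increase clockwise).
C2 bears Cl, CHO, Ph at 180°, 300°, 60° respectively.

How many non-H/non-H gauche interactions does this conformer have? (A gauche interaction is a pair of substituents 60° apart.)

Non-H gauche pairs: OH(0°)/CHO(300°); OH(0°)/Ph(60°); Et(120°)/Cl(180°); Et(120°)/Ph(60°) — 4 interactions.

4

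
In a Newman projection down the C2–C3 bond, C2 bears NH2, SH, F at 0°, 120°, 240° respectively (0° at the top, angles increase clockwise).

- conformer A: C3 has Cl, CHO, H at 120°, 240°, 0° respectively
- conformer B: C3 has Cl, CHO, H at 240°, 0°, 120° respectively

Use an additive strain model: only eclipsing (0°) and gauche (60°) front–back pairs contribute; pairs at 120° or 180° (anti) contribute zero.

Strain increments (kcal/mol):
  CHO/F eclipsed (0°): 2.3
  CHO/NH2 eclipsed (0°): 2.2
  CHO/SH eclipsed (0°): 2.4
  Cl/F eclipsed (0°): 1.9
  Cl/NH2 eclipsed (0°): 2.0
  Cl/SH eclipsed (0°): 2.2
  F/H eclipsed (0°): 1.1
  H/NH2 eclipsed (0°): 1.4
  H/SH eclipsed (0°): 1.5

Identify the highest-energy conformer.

A (eclipsed): NH2–H eclipsed, SH–Cl eclipsed, F–CHO eclipsed; 1.4 + 2.2 + 2.3 = 5.9 kcal/mol.
B (eclipsed): NH2–CHO eclipsed, SH–H eclipsed, F–Cl eclipsed; 2.2 + 1.5 + 1.9 = 5.6 kcal/mol.
A has the highest total (5.9 kcal/mol).

A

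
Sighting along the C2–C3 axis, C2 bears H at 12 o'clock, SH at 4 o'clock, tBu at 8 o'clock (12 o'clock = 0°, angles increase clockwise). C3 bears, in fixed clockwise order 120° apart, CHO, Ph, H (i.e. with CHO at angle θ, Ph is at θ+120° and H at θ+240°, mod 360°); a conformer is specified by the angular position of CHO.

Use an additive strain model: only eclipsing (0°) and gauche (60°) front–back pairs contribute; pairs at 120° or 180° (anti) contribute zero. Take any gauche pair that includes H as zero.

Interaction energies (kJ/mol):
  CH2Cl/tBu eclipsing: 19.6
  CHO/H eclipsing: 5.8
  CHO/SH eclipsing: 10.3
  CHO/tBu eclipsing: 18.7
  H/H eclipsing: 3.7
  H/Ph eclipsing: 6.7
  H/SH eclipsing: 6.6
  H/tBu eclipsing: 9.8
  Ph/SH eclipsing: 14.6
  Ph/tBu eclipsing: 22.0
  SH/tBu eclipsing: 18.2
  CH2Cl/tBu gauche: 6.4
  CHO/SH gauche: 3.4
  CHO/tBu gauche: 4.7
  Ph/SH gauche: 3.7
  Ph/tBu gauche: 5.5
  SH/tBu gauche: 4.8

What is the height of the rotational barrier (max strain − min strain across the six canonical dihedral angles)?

27.6 kJ/mol

CHO at 0° is eclipsed. H at 0° is eclipsed with CHO at 0° (5.8); SH at 120° is eclipsed with Ph at 120° (14.6); tBu at 240° is eclipsed with H at 240° (9.8). Total 30.2 kJ/mol.
CHO at 60° is staggered. SH at 120° is gauche with CHO at 60° (3.4); SH at 120° is gauche with Ph at 180° (3.7); tBu at 240° is gauche with Ph at 180° (5.5). Total 12.6 kJ/mol.
CHO at 120° is eclipsed. H at 0° is eclipsed with H at 0° (3.7); SH at 120° is eclipsed with CHO at 120° (10.3); tBu at 240° is eclipsed with Ph at 240° (22.0). Total 36.0 kJ/mol.
CHO at 180° is staggered. SH at 120° is gauche with CHO at 180° (3.4); tBu at 240° is gauche with CHO at 180° (4.7); tBu at 240° is gauche with Ph at 300° (5.5). Total 13.6 kJ/mol.
CHO at 240° is eclipsed. H at 0° is eclipsed with Ph at 0° (6.7); SH at 120° is eclipsed with H at 120° (6.6); tBu at 240° is eclipsed with CHO at 240° (18.7). Total 32.0 kJ/mol.
CHO at 300° is staggered. SH at 120° is gauche with Ph at 60° (3.7); tBu at 240° is gauche with CHO at 300° (4.7). Total 8.4 kJ/mol.
Max at 120° (36.0 kJ/mol), min at 300° (8.4 kJ/mol); barrier = 27.6 kJ/mol.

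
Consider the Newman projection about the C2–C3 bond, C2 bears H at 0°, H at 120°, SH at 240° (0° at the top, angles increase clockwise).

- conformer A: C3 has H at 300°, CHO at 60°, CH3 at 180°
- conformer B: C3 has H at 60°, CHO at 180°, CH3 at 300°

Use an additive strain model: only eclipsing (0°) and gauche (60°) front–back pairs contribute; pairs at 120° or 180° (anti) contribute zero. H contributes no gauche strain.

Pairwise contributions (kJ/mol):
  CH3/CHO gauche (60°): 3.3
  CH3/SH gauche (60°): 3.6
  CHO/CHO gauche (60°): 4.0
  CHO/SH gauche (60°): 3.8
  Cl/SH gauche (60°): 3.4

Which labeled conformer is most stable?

A

A (staggered): SH–CH3 gauche; 3.6 = 3.6 kJ/mol.
B (staggered): SH–CHO gauche, SH–CH3 gauche; 3.8 + 3.6 = 7.4 kJ/mol.
A has the lowest total (3.6 kJ/mol).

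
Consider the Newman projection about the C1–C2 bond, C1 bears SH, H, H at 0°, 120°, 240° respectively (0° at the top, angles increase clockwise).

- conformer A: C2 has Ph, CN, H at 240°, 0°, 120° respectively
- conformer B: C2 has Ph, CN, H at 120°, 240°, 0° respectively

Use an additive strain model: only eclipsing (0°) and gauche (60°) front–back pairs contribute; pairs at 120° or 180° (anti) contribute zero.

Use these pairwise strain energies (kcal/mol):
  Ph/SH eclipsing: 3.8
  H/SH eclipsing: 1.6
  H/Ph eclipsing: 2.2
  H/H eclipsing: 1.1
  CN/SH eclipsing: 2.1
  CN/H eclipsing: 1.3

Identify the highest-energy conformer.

A (eclipsed): SH(0°)/CN(0°) eclipsed 2.1; H(120°)/H(120°) eclipsed 1.1; H(240°)/Ph(240°) eclipsed 2.2 → 5.4 kcal/mol.
B (eclipsed): SH(0°)/H(0°) eclipsed 1.6; H(120°)/Ph(120°) eclipsed 2.2; H(240°)/CN(240°) eclipsed 1.3 → 5.1 kcal/mol.
A has the highest total (5.4 kcal/mol).

A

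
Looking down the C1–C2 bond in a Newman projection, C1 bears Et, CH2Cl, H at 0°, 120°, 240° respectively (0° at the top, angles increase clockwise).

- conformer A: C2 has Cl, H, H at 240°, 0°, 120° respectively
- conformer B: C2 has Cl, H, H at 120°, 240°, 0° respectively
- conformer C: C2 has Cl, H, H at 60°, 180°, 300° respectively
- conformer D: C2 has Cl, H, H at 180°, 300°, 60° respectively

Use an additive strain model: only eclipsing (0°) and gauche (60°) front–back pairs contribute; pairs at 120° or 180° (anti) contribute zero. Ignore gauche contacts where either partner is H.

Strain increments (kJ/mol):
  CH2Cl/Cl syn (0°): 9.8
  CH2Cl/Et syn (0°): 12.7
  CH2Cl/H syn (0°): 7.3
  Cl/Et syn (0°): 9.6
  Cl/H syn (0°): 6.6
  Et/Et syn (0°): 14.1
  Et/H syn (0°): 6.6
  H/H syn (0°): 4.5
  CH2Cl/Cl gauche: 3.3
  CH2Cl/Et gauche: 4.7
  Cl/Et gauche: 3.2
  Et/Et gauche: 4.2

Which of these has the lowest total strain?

D

A (eclipsed): Et(0°)/H(0°) eclipsed 6.6; CH2Cl(120°)/H(120°) eclipsed 7.3; H(240°)/Cl(240°) eclipsed 6.6 → 20.5 kJ/mol.
B (eclipsed): Et(0°)/H(0°) eclipsed 6.6; CH2Cl(120°)/Cl(120°) eclipsed 9.8; H(240°)/H(240°) eclipsed 4.5 → 20.9 kJ/mol.
C (staggered): Et(0°)/Cl(60°) gauche 3.2; CH2Cl(120°)/Cl(60°) gauche 3.3 → 6.5 kJ/mol.
D (staggered): CH2Cl(120°)/Cl(180°) gauche 3.3 → 3.3 kJ/mol.
D has the lowest total (3.3 kJ/mol).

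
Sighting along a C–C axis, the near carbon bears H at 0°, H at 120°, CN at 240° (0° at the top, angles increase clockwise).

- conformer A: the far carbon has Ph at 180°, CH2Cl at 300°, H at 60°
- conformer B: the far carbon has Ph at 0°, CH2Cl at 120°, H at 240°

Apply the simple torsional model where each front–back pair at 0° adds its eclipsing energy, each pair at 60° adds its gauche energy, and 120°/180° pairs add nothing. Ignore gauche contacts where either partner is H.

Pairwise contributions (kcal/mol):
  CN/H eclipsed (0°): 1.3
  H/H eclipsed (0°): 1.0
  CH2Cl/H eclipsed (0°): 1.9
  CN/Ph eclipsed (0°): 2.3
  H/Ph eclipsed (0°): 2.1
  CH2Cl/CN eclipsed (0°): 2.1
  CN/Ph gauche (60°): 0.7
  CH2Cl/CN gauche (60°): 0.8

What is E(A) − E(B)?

A is staggered. CN at 240° is gauche with Ph at 180° (0.7); CN at 240° is gauche with CH2Cl at 300° (0.8). Total 1.5 kcal/mol.
B is eclipsed. H at 0° is eclipsed with Ph at 0° (2.1); H at 120° is eclipsed with CH2Cl at 120° (1.9); CN at 240° is eclipsed with H at 240° (1.3). Total 5.3 kcal/mol.
E(A) − E(B) = 1.5 − 5.3 = -3.8 kcal/mol.

-3.8 kcal/mol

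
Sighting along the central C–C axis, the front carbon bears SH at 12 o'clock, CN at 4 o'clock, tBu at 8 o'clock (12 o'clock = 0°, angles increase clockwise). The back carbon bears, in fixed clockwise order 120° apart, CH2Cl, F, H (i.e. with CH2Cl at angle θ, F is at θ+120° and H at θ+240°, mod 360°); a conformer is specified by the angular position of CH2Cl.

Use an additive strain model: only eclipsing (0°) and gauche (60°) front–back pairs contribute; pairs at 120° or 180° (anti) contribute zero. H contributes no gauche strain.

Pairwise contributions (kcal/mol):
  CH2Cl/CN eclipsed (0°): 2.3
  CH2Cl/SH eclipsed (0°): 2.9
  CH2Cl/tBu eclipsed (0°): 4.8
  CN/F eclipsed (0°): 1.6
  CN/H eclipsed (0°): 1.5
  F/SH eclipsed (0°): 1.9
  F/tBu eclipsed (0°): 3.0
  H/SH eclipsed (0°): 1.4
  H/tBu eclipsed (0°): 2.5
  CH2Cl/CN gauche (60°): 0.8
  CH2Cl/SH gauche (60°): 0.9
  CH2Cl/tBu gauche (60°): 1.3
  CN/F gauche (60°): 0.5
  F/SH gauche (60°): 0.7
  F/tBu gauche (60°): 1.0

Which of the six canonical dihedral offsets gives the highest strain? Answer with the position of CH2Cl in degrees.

240°

CH2Cl at 0° is eclipsed. SH at 0° is eclipsed with CH2Cl at 0° (2.9); CN at 120° is eclipsed with F at 120° (1.6); tBu at 240° is eclipsed with H at 240° (2.5). Total 7.0 kcal/mol.
CH2Cl at 60° is staggered. SH at 0° is gauche with CH2Cl at 60° (0.9); CN at 120° is gauche with CH2Cl at 60° (0.8); CN at 120° is gauche with F at 180° (0.5); tBu at 240° is gauche with F at 180° (1.0). Total 3.2 kcal/mol.
CH2Cl at 120° is eclipsed. SH at 0° is eclipsed with H at 0° (1.4); CN at 120° is eclipsed with CH2Cl at 120° (2.3); tBu at 240° is eclipsed with F at 240° (3.0). Total 6.7 kcal/mol.
CH2Cl at 180° is staggered. SH at 0° is gauche with F at 300° (0.7); CN at 120° is gauche with CH2Cl at 180° (0.8); tBu at 240° is gauche with CH2Cl at 180° (1.3); tBu at 240° is gauche with F at 300° (1.0). Total 3.8 kcal/mol.
CH2Cl at 240° is eclipsed. SH at 0° is eclipsed with F at 0° (1.9); CN at 120° is eclipsed with H at 120° (1.5); tBu at 240° is eclipsed with CH2Cl at 240° (4.8). Total 8.2 kcal/mol.
CH2Cl at 300° is staggered. SH at 0° is gauche with CH2Cl at 300° (0.9); SH at 0° is gauche with F at 60° (0.7); CN at 120° is gauche with F at 60° (0.5); tBu at 240° is gauche with CH2Cl at 300° (1.3). Total 3.4 kcal/mol.
The maximum (8.2 kcal/mol) occurs with CH2Cl at 240°.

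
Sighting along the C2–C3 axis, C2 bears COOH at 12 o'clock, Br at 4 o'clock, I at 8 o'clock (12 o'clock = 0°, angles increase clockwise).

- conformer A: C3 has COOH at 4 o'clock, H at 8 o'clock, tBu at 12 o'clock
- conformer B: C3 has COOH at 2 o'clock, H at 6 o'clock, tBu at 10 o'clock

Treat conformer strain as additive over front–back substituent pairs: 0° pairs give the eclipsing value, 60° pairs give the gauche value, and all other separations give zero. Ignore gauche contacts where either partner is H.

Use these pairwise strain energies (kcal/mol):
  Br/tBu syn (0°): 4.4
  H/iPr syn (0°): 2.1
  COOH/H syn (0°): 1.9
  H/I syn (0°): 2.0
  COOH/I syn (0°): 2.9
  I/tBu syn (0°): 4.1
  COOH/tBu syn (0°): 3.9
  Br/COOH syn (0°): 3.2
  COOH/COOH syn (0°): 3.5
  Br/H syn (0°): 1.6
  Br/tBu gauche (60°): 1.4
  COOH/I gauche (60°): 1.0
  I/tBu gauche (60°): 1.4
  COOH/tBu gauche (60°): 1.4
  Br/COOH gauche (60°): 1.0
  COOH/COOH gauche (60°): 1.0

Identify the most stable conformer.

B

A (eclipsed): COOH(0°)/tBu(0°) eclipsed 3.9; Br(120°)/COOH(120°) eclipsed 3.2; I(240°)/H(240°) eclipsed 2.0 → 9.1 kcal/mol.
B (staggered): COOH(0°)/COOH(60°) gauche 1.0; COOH(0°)/tBu(300°) gauche 1.4; Br(120°)/COOH(60°) gauche 1.0; I(240°)/tBu(300°) gauche 1.4 → 4.8 kcal/mol.
B has the lowest total (4.8 kcal/mol).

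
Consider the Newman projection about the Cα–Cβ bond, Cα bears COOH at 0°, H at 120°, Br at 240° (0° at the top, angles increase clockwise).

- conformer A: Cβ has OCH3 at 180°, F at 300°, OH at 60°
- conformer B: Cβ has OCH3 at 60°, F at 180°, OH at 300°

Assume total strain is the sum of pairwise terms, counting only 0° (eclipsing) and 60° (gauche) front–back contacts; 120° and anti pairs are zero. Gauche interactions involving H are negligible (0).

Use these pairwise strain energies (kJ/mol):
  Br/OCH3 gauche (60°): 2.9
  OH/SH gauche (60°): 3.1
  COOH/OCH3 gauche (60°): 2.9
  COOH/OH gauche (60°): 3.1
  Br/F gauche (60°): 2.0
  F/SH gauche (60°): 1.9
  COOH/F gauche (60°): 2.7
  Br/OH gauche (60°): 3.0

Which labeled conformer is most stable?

A (staggered): COOH–F gauche, COOH–OH gauche, Br–OCH3 gauche, Br–F gauche; 2.7 + 3.1 + 2.9 + 2.0 = 10.7 kJ/mol.
B (staggered): COOH–OCH3 gauche, COOH–OH gauche, Br–F gauche, Br–OH gauche; 2.9 + 3.1 + 2.0 + 3.0 = 11.0 kJ/mol.
A has the lowest total (10.7 kJ/mol).

A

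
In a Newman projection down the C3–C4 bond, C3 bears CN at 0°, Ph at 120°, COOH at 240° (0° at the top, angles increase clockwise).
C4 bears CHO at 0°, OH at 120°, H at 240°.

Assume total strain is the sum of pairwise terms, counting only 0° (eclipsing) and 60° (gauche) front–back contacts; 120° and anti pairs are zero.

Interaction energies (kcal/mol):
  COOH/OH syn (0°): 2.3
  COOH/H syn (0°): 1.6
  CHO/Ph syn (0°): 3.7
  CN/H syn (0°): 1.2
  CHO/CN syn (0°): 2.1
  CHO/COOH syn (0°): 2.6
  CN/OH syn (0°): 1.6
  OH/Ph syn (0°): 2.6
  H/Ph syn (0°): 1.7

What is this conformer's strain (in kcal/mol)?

6.3 kcal/mol

This conformer is eclipsed. CN at 0° is eclipsed with CHO at 0° (2.1); Ph at 120° is eclipsed with OH at 120° (2.6); COOH at 240° is eclipsed with H at 240° (1.6). Total 6.3 kcal/mol.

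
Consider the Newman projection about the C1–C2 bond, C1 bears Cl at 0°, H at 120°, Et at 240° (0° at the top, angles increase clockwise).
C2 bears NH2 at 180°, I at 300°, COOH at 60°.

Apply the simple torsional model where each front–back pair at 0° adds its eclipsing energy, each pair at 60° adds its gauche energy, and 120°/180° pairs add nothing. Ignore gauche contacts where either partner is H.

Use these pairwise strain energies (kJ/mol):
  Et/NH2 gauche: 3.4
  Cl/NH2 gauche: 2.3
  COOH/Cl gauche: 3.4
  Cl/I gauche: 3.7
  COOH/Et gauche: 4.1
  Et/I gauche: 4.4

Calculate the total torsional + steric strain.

14.9 kJ/mol

This conformer (staggered): Cl(0°)/I(300°) gauche 3.7; Cl(0°)/COOH(60°) gauche 3.4; Et(240°)/NH2(180°) gauche 3.4; Et(240°)/I(300°) gauche 4.4 → 14.9 kJ/mol.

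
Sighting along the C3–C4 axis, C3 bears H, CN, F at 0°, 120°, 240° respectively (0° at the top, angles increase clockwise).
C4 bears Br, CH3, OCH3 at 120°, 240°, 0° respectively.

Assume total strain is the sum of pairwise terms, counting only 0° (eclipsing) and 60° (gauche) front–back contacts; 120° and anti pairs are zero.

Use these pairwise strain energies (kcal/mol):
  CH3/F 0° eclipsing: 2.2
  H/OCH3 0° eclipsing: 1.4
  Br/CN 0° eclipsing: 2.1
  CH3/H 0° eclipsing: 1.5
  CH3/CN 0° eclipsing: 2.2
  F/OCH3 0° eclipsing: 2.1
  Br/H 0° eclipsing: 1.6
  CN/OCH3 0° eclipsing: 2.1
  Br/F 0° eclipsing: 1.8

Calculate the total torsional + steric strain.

5.7 kcal/mol

This conformer (eclipsed): H(0°)/OCH3(0°) eclipsed 1.4; CN(120°)/Br(120°) eclipsed 2.1; F(240°)/CH3(240°) eclipsed 2.2 → 5.7 kcal/mol.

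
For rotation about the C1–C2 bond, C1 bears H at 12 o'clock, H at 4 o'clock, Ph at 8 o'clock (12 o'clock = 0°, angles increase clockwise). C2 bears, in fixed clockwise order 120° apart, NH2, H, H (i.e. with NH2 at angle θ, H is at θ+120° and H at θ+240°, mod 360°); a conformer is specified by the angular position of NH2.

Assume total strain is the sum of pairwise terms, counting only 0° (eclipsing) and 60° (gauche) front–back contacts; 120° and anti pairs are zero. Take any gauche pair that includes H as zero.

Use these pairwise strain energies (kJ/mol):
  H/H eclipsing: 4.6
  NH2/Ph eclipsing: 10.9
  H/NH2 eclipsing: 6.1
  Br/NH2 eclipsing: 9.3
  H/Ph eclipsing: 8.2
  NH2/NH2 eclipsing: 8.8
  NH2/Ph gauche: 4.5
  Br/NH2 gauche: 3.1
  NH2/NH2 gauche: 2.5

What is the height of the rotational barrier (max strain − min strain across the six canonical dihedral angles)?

20.1 kJ/mol

NH2 at 0° (eclipsed): H(0°)/NH2(0°) eclipsed 6.1; H(120°)/H(120°) eclipsed 4.6; Ph(240°)/H(240°) eclipsed 8.2 → 18.9 kJ/mol.
NH2 at 60° (staggered): no non-H gauche contacts → 0.0 kJ/mol.
NH2 at 120° (eclipsed): H(0°)/H(0°) eclipsed 4.6; H(120°)/NH2(120°) eclipsed 6.1; Ph(240°)/H(240°) eclipsed 8.2 → 18.9 kJ/mol.
NH2 at 180° (staggered): Ph(240°)/NH2(180°) gauche 4.5 → 4.5 kJ/mol.
NH2 at 240° (eclipsed): H(0°)/H(0°) eclipsed 4.6; H(120°)/H(120°) eclipsed 4.6; Ph(240°)/NH2(240°) eclipsed 10.9 → 20.1 kJ/mol.
NH2 at 300° (staggered): Ph(240°)/NH2(300°) gauche 4.5 → 4.5 kJ/mol.
Max at 240° (20.1 kJ/mol), min at 60° (0.0 kJ/mol); barrier = 20.1 kJ/mol.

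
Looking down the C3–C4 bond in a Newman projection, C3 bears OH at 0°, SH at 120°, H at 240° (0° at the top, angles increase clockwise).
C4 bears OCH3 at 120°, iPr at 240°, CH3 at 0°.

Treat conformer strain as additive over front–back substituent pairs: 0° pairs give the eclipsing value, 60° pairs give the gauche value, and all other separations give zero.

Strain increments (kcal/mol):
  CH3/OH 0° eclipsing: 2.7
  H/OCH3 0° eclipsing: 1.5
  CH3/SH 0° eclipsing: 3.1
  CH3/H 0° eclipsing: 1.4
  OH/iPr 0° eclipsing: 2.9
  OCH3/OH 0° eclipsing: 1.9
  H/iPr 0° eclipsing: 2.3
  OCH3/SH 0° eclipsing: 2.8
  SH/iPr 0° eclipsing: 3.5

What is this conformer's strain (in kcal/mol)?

This conformer (eclipsed): OH–CH3 eclipsed, SH–OCH3 eclipsed, H–iPr eclipsed; 2.7 + 2.8 + 2.3 = 7.8 kcal/mol.

7.8 kcal/mol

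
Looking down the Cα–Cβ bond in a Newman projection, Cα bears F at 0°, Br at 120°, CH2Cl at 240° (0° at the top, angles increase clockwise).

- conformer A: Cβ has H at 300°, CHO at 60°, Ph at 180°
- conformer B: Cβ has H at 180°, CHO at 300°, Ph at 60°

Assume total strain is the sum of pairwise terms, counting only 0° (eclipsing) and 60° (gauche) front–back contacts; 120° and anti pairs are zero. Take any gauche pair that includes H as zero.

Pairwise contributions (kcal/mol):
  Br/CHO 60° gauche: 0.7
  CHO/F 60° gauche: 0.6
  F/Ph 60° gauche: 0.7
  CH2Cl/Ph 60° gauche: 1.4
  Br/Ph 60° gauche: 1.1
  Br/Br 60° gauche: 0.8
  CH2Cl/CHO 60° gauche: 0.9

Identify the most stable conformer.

A is staggered. F at 0° is gauche with CHO at 60° (0.6); Br at 120° is gauche with CHO at 60° (0.7); Br at 120° is gauche with Ph at 180° (1.1); CH2Cl at 240° is gauche with Ph at 180° (1.4). Total 3.8 kcal/mol.
B is staggered. F at 0° is gauche with CHO at 300° (0.6); F at 0° is gauche with Ph at 60° (0.7); Br at 120° is gauche with Ph at 60° (1.1); CH2Cl at 240° is gauche with CHO at 300° (0.9). Total 3.3 kcal/mol.
B has the lowest total (3.3 kcal/mol).

B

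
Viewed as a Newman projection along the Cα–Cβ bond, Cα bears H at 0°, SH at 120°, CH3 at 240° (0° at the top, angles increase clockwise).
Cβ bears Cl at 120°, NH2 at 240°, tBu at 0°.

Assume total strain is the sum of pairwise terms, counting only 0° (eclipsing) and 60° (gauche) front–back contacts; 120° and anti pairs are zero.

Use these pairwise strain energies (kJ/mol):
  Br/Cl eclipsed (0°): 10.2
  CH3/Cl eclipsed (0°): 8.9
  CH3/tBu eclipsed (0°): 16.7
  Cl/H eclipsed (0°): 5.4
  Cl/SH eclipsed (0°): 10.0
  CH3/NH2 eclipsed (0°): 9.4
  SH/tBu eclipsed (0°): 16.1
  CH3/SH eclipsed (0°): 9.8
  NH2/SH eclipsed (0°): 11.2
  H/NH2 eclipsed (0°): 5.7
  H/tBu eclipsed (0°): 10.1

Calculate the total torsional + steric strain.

29.5 kJ/mol

This conformer (eclipsed): H–tBu eclipsed, SH–Cl eclipsed, CH3–NH2 eclipsed; 10.1 + 10.0 + 9.4 = 29.5 kJ/mol.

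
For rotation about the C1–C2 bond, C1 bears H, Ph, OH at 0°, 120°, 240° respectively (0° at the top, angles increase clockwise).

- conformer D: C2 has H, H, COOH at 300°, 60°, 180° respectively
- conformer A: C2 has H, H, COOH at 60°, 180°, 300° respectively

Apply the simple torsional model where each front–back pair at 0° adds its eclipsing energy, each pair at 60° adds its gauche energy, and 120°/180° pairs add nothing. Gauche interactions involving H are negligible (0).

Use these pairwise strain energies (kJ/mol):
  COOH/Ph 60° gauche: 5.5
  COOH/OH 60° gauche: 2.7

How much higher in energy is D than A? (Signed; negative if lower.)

+5.5 kJ/mol

D is staggered. Ph at 120° is gauche with COOH at 180° (5.5); OH at 240° is gauche with COOH at 180° (2.7). Total 8.2 kJ/mol.
A is staggered. OH at 240° is gauche with COOH at 300° (2.7). Total 2.7 kJ/mol.
E(D) − E(A) = 8.2 − 2.7 = +5.5 kJ/mol.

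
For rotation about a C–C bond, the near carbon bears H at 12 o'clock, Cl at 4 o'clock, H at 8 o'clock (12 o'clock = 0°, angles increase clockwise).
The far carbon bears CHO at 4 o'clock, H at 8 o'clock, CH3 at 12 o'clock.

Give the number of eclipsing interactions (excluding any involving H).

Non-H eclipsing pairs: Cl(120°)/CHO(120°) — 1 interaction.

1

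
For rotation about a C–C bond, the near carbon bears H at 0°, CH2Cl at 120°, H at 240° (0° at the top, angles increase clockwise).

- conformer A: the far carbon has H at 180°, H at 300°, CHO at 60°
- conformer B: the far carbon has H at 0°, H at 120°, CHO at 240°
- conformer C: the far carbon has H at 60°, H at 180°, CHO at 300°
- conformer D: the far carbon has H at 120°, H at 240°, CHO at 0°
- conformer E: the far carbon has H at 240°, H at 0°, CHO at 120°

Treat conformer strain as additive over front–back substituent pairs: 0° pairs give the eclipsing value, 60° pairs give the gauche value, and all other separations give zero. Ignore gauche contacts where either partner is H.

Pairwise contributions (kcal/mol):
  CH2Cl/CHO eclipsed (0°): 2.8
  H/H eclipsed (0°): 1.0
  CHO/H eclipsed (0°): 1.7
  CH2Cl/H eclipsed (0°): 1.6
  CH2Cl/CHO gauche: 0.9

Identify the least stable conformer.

E

A (staggered): CH2Cl–CHO gauche; 0.9 = 0.9 kcal/mol.
B (eclipsed): H–H eclipsed, CH2Cl–H eclipsed, H–CHO eclipsed; 1.0 + 1.6 + 1.7 = 4.3 kcal/mol.
C (staggered): no non-H gauche contacts → 0.0 kcal/mol.
D (eclipsed): H–CHO eclipsed, CH2Cl–H eclipsed, H–H eclipsed; 1.7 + 1.6 + 1.0 = 4.3 kcal/mol.
E (eclipsed): H–H eclipsed, CH2Cl–CHO eclipsed, H–H eclipsed; 1.0 + 2.8 + 1.0 = 4.8 kcal/mol.
E has the highest total (4.8 kcal/mol).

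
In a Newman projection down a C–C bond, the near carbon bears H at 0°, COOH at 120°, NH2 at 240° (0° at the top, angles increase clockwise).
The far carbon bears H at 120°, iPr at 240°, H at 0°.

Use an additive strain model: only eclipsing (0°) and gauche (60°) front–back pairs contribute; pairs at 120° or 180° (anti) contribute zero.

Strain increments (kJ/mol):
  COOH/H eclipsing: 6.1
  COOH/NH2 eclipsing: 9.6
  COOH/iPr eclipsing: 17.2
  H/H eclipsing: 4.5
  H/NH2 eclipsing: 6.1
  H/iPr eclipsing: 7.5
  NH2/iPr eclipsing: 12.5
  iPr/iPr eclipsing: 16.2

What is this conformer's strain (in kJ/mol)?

This conformer (eclipsed): H–H eclipsed, COOH–H eclipsed, NH2–iPr eclipsed; 4.5 + 6.1 + 12.5 = 23.1 kJ/mol.

23.1 kJ/mol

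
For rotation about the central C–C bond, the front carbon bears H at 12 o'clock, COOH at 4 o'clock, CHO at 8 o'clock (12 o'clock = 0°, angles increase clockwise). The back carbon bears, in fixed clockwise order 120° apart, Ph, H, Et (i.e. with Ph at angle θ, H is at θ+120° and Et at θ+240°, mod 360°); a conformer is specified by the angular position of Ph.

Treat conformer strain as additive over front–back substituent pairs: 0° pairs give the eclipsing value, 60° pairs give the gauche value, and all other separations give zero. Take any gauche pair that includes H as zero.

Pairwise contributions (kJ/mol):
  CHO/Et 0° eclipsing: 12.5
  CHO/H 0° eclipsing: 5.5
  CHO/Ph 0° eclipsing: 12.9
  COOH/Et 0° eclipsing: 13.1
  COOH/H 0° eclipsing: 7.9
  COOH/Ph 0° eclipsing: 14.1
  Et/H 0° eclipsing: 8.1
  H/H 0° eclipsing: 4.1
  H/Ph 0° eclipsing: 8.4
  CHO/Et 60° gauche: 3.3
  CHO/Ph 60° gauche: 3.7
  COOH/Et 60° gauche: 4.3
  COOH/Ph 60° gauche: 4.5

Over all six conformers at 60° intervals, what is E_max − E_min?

22.3 kJ/mol

Ph at 0° (eclipsed): H–Ph eclipsed, COOH–H eclipsed, CHO–Et eclipsed; 8.4 + 7.9 + 12.5 = 28.8 kJ/mol.
Ph at 60° (staggered): COOH–Ph gauche, CHO–Et gauche; 4.5 + 3.3 = 7.8 kJ/mol.
Ph at 120° (eclipsed): H–Et eclipsed, COOH–Ph eclipsed, CHO–H eclipsed; 8.1 + 14.1 + 5.5 = 27.7 kJ/mol.
Ph at 180° (staggered): COOH–Ph gauche, COOH–Et gauche, CHO–Ph gauche; 4.5 + 4.3 + 3.7 = 12.5 kJ/mol.
Ph at 240° (eclipsed): H–H eclipsed, COOH–Et eclipsed, CHO–Ph eclipsed; 4.1 + 13.1 + 12.9 = 30.1 kJ/mol.
Ph at 300° (staggered): COOH–Et gauche, CHO–Ph gauche, CHO–Et gauche; 4.3 + 3.7 + 3.3 = 11.3 kJ/mol.
Max at 240° (30.1 kJ/mol), min at 60° (7.8 kJ/mol); barrier = 22.3 kJ/mol.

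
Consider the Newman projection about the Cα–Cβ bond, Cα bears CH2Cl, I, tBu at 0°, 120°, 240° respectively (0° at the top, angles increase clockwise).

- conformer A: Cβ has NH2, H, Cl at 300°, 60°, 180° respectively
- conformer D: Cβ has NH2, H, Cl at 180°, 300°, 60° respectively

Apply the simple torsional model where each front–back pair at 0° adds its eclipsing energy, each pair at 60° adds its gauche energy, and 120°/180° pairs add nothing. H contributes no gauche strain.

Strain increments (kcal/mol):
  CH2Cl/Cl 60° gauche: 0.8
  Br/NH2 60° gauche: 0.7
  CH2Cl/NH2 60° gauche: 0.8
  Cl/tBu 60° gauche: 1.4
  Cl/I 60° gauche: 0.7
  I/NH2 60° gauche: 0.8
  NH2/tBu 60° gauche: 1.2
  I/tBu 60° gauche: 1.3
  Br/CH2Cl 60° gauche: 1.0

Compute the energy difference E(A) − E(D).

+0.6 kcal/mol

A (staggered): CH2Cl–NH2 gauche, I–Cl gauche, tBu–NH2 gauche, tBu–Cl gauche; 0.8 + 0.7 + 1.2 + 1.4 = 4.1 kcal/mol.
D (staggered): CH2Cl–Cl gauche, I–NH2 gauche, I–Cl gauche, tBu–NH2 gauche; 0.8 + 0.8 + 0.7 + 1.2 = 3.5 kcal/mol.
E(A) − E(D) = 4.1 − 3.5 = +0.6 kcal/mol.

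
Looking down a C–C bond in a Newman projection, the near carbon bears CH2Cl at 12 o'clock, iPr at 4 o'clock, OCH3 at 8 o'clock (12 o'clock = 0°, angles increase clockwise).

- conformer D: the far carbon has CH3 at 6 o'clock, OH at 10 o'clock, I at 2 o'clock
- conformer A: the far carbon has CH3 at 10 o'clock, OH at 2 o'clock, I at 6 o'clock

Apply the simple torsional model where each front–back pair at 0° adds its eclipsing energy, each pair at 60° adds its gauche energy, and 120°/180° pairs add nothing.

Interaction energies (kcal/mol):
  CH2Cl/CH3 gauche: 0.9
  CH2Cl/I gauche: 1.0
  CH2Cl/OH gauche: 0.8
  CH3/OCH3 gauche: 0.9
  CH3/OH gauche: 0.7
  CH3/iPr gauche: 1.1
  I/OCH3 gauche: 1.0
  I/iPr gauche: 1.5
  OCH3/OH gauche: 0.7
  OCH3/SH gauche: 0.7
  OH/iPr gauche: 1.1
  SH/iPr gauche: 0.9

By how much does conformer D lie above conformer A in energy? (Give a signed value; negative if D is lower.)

-0.2 kcal/mol

D (staggered): CH2Cl–OH gauche, CH2Cl–I gauche, iPr–CH3 gauche, iPr–I gauche, OCH3–CH3 gauche, OCH3–OH gauche; 0.8 + 1.0 + 1.1 + 1.5 + 0.9 + 0.7 = 6.0 kcal/mol.
A (staggered): CH2Cl–CH3 gauche, CH2Cl–OH gauche, iPr–OH gauche, iPr–I gauche, OCH3–CH3 gauche, OCH3–I gauche; 0.9 + 0.8 + 1.1 + 1.5 + 0.9 + 1.0 = 6.2 kcal/mol.
E(D) − E(A) = 6.0 − 6.2 = -0.2 kcal/mol.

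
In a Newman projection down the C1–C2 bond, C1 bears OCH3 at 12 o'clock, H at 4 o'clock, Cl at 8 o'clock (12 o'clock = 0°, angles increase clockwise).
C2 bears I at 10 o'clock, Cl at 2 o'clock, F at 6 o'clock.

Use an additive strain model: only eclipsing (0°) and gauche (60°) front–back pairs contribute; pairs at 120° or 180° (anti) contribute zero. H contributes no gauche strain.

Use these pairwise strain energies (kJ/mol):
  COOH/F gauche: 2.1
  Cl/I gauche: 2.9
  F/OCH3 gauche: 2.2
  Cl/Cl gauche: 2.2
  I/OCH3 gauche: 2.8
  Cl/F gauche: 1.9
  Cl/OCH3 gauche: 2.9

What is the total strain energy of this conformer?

10.5 kJ/mol

This conformer (staggered): OCH3(0°)/I(300°) gauche 2.8; OCH3(0°)/Cl(60°) gauche 2.9; Cl(240°)/I(300°) gauche 2.9; Cl(240°)/F(180°) gauche 1.9 → 10.5 kJ/mol.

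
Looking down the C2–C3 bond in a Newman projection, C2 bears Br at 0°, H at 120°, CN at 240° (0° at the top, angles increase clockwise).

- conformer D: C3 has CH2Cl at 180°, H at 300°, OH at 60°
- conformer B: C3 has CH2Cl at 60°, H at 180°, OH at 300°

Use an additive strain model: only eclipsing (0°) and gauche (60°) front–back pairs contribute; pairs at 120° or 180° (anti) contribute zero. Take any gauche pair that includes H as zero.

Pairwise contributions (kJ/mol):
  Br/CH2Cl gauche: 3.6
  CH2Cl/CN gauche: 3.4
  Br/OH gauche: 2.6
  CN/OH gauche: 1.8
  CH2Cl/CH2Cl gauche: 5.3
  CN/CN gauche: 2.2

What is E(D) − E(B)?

-2.0 kJ/mol

D (staggered): Br–OH gauche, CN–CH2Cl gauche; 2.6 + 3.4 = 6.0 kJ/mol.
B (staggered): Br–CH2Cl gauche, Br–OH gauche, CN–OH gauche; 3.6 + 2.6 + 1.8 = 8.0 kJ/mol.
E(D) − E(B) = 6.0 − 8.0 = -2.0 kJ/mol.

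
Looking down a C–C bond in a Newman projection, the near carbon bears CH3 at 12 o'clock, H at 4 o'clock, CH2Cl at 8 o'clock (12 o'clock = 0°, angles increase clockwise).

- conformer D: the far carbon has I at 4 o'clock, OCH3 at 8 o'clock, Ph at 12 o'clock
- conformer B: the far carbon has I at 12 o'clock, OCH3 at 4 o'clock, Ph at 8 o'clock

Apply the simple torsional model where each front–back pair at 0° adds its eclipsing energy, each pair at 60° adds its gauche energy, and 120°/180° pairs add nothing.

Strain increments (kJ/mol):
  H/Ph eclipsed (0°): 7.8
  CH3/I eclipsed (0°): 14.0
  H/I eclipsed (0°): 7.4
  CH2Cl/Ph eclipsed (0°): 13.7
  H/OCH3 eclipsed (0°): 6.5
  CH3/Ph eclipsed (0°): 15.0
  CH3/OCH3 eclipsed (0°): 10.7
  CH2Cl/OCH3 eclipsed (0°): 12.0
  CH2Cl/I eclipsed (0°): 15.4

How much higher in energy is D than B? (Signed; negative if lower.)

D is eclipsed. CH3 at 0° is eclipsed with Ph at 0° (15.0); H at 120° is eclipsed with I at 120° (7.4); CH2Cl at 240° is eclipsed with OCH3 at 240° (12.0). Total 34.4 kJ/mol.
B is eclipsed. CH3 at 0° is eclipsed with I at 0° (14.0); H at 120° is eclipsed with OCH3 at 120° (6.5); CH2Cl at 240° is eclipsed with Ph at 240° (13.7). Total 34.2 kJ/mol.
E(D) − E(B) = 34.4 − 34.2 = +0.2 kJ/mol.

+0.2 kJ/mol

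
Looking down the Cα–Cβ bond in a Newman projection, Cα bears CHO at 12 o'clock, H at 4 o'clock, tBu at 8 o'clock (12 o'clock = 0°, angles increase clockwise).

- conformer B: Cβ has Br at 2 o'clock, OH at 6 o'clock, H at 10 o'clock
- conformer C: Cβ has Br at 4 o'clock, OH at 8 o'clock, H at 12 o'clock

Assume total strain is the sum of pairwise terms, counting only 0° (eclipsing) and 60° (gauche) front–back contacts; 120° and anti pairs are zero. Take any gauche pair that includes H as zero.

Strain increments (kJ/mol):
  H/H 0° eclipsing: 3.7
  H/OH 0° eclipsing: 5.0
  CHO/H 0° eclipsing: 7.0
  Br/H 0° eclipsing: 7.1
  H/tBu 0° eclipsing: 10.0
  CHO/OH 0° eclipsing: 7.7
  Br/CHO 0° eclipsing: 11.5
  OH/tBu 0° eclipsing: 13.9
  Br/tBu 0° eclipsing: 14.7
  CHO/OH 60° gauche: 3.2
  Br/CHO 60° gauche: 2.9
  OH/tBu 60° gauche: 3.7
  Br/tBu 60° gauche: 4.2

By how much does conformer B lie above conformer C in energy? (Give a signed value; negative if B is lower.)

-21.4 kJ/mol

B is staggered. CHO at 0° is gauche with Br at 60° (2.9); tBu at 240° is gauche with OH at 180° (3.7). Total 6.6 kJ/mol.
C is eclipsed. CHO at 0° is eclipsed with H at 0° (7.0); H at 120° is eclipsed with Br at 120° (7.1); tBu at 240° is eclipsed with OH at 240° (13.9). Total 28.0 kJ/mol.
E(B) − E(C) = 6.6 − 28.0 = -21.4 kJ/mol.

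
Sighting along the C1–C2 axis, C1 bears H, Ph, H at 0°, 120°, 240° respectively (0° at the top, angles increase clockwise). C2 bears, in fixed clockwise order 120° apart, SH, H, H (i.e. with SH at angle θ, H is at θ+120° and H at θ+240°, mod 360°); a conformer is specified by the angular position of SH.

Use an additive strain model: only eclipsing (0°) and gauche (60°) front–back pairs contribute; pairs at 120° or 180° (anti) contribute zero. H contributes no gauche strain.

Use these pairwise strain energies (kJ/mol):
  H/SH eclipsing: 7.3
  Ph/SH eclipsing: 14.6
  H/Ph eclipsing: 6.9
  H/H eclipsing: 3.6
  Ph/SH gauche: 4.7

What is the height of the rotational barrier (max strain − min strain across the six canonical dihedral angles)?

21.8 kJ/mol

SH at 0° (eclipsed): H(0°)/SH(0°) eclipsed 7.3; Ph(120°)/H(120°) eclipsed 6.9; H(240°)/H(240°) eclipsed 3.6 → 17.8 kJ/mol.
SH at 60° (staggered): Ph(120°)/SH(60°) gauche 4.7 → 4.7 kJ/mol.
SH at 120° (eclipsed): H(0°)/H(0°) eclipsed 3.6; Ph(120°)/SH(120°) eclipsed 14.6; H(240°)/H(240°) eclipsed 3.6 → 21.8 kJ/mol.
SH at 180° (staggered): Ph(120°)/SH(180°) gauche 4.7 → 4.7 kJ/mol.
SH at 240° (eclipsed): H(0°)/H(0°) eclipsed 3.6; Ph(120°)/H(120°) eclipsed 6.9; H(240°)/SH(240°) eclipsed 7.3 → 17.8 kJ/mol.
SH at 300° (staggered): no non-H gauche contacts → 0.0 kJ/mol.
Max at 120° (21.8 kJ/mol), min at 300° (0.0 kJ/mol); barrier = 21.8 kJ/mol.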